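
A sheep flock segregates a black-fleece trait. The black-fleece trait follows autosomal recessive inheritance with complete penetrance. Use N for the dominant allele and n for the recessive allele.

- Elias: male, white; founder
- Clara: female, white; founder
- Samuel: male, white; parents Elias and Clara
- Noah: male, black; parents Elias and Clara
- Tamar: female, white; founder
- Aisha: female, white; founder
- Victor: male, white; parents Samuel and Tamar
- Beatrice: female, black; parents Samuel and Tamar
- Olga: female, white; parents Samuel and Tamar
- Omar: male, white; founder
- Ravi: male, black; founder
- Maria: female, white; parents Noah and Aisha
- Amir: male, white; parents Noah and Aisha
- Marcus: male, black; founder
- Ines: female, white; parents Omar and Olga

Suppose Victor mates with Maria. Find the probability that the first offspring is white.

5/6

Samuel is white so carries N and passed n to Beatrice (nn), so Samuel is Nn.
Tamar is white so carries N and passed n to Beatrice (nn), so Tamar is Nn.
Victor is a white offspring of Samuel (Nn) × Tamar (Nn), whose cross gives 1/4 NN : 1/2 Nn : 1/4 nn; conditioning on being white, Victor is NN with probability 1/3, Nn with probability 2/3.
Maria is white so carries N and received n from Noah (nn), so Maria is Nn.
Summing over parental genotype combinations, P(offspring is white) = 1/3·1 + 2/3·3/4 = 5/6.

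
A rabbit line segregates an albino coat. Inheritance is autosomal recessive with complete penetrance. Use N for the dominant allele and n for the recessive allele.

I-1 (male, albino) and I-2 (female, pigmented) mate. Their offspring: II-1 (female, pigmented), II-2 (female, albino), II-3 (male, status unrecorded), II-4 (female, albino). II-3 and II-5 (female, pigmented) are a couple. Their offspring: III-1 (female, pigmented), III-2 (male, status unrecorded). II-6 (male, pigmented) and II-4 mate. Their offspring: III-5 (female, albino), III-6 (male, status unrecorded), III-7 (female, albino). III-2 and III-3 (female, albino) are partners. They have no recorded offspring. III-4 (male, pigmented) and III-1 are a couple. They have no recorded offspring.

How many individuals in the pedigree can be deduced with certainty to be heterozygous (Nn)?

Obligate heterozygotes: I-2 is pigmented so carries N and passed n to II-2 (nn), so I-2 is Nn; II-1 is pigmented so carries N and received n from I-1 (nn), so II-1 is Nn; II-6 is pigmented so carries N and passed n to III-5 (nn), so II-6 is Nn.
Every other individual is either homozygous by phenotype or has at least one consistent homozygous assignment, so the count is 3.

3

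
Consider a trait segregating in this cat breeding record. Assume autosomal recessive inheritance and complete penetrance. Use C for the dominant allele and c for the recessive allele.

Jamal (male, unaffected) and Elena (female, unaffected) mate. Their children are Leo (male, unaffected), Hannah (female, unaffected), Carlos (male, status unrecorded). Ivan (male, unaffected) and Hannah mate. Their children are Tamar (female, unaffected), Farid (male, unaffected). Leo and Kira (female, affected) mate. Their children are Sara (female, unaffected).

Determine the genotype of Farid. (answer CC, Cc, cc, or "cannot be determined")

Farid's phenotype allows CC or Cc, and no parent or child forces a single allele at both positions; consistent genotype assignments exist with Farid as CC or Cc.

cannot be determined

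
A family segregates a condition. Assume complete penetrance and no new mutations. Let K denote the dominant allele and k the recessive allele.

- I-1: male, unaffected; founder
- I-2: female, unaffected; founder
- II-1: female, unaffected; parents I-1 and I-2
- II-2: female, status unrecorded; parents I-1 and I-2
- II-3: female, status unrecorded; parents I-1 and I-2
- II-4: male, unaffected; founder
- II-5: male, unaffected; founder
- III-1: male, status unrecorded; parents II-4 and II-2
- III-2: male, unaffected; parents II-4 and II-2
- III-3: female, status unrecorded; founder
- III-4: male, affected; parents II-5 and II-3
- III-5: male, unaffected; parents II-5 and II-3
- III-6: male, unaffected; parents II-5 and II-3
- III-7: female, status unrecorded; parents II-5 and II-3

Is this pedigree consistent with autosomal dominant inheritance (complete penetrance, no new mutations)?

No assignment of genotypes under autosomal dominant satisfies every parent–offspring relationship, so the pedigree is inconsistent.

No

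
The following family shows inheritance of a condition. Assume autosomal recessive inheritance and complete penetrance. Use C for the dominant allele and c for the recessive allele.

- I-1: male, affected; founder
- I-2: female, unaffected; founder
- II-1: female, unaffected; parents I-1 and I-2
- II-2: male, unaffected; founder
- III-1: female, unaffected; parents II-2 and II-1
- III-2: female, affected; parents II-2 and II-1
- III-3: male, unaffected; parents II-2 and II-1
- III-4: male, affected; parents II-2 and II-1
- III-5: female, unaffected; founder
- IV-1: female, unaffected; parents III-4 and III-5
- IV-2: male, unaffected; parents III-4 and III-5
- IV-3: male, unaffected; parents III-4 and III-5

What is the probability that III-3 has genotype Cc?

2/3

II-2 is unaffected so carries C and passed c to III-2 (cc), so II-2 is Cc.
II-1 is unaffected so carries C and received c from I-1 (cc), so II-1 is Cc.
Their cross gives offspring ratios 1/4 CC : 1/2 Cc : 1/4 cc. Conditioning on III-3 being unaffected, P(Cc) = 1/2 / 3/4 = 2/3.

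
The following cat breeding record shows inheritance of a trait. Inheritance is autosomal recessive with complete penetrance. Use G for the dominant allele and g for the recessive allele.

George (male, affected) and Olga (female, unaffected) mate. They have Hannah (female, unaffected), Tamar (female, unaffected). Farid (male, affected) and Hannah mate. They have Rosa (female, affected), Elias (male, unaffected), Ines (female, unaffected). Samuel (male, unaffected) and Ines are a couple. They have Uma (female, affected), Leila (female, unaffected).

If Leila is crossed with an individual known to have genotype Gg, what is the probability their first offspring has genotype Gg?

1/2

Samuel is unaffected so carries G and passed g to Uma (gg), so Samuel is Gg.
Ines is unaffected so carries G and received g from Farid (gg), so Ines is Gg.
Leila is an unaffected offspring of Samuel (Gg) × Ines (Gg), whose cross gives 1/4 GG : 1/2 Gg : 1/4 gg; conditioning on being unaffected, Leila is GG with probability 1/3, Gg with probability 2/3.
Summing over parental genotype combinations, P(offspring has genotype Gg) = 1/3·1/2 + 2/3·1/2 = 1/2.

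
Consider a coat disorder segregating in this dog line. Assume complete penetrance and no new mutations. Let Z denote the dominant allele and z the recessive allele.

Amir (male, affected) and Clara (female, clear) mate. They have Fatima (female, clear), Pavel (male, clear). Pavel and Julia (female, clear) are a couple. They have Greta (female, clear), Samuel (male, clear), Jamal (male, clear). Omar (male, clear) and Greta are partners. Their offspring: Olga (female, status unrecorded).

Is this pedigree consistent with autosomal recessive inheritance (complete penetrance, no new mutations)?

A consistent assignment under autosomal recessive exists: Amir zz, Clara ZZ, Fatima Zz, Pavel Zz, Julia ZZ, Greta ZZ, Samuel ZZ, Jamal ZZ, Omar ZZ, Olga ZZ.
In this assignment every recorded phenotype matches its genotype and every non-founder's genotype is obtainable from its parents' genotypes, so the pedigree is consistent.

Yes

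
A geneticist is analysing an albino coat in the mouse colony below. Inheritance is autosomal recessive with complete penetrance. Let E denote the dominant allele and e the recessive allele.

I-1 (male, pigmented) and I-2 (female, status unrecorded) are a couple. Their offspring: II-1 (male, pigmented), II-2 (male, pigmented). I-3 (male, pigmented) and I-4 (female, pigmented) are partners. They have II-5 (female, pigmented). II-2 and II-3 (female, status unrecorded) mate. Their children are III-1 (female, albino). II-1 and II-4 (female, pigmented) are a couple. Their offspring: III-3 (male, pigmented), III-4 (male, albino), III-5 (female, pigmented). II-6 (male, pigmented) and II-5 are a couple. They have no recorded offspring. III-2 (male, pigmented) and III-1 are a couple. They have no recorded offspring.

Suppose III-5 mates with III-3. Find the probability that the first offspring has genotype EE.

4/9

II-1 is pigmented so carries E and passed e to III-4 (ee), so II-1 is Ee.
II-4 is pigmented so carries E and passed e to III-4 (ee), so II-4 is Ee.
III-5 is a pigmented offspring of II-1 (Ee) × II-4 (Ee), whose cross gives 1/4 EE : 1/2 Ee : 1/4 ee; conditioning on being pigmented, III-5 is EE with probability 1/3, Ee with probability 2/3.
III-3 is a pigmented offspring of II-1 (Ee) × II-4 (Ee), whose cross gives 1/4 EE : 1/2 Ee : 1/4 ee; conditioning on being pigmented, III-3 is EE with probability 1/3, Ee with probability 2/3.
Summing over parental genotype combinations, P(offspring has genotype EE) = 1/9·1 + 2/9·1/2 + 2/9·1/2 + 4/9·1/4 = 4/9.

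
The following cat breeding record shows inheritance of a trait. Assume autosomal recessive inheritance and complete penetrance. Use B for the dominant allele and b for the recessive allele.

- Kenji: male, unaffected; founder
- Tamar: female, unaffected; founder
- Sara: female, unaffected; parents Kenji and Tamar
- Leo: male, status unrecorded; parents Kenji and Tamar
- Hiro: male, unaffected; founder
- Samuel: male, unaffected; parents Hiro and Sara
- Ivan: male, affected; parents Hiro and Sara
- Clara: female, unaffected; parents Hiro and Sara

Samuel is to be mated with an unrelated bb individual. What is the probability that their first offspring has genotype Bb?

Hiro is unaffected so carries B and passed b to Ivan (bb), so Hiro is Bb.
Sara is unaffected so carries B and passed b to Ivan (bb), so Sara is Bb.
Samuel is an unaffected offspring of Hiro (Bb) × Sara (Bb), whose cross gives 1/4 BB : 1/2 Bb : 1/4 bb; conditioning on being unaffected, Samuel is BB with probability 1/3, Bb with probability 2/3.
Summing over parental genotype combinations, P(offspring has genotype Bb) = 1/3·1 + 2/3·1/2 = 2/3.

2/3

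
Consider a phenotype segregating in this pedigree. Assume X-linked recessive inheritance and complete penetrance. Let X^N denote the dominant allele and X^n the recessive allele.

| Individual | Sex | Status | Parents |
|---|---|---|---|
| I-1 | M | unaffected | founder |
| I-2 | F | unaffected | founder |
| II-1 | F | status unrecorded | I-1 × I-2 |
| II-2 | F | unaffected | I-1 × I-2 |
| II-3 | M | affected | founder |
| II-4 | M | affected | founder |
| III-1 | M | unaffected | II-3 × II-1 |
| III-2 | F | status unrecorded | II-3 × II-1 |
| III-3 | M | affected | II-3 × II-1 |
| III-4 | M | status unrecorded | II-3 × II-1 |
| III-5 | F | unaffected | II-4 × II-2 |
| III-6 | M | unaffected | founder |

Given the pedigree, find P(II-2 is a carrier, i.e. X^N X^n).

1/3

I-1 is unaffected, so I-1 is X^N Y.
I-2 is unaffected so carries N and passed n to II-1 (X^N X^n, whose N came from I-1), so I-2 is X^N X^n.
Their cross gives offspring ratios 1/2 X^N X^N : 1/2 X^N X^n. Conditioning on II-2 being unaffected, P(X^N X^n) = 1/2 / 1 = 1/2 before taking II-2's own offspring into account.
II-4 is affected, so II-4 is X^n Y.
Now use II-2's offspring. Probability of each recorded status — unaffected daughter III-5: 1/2 if II-2 is X^N X^n, 1 if X^N X^N.
Bayes: P(X^N X^n) = 1/2·1/2 / (1/2·1/2 + 1/2·1) = 1/3.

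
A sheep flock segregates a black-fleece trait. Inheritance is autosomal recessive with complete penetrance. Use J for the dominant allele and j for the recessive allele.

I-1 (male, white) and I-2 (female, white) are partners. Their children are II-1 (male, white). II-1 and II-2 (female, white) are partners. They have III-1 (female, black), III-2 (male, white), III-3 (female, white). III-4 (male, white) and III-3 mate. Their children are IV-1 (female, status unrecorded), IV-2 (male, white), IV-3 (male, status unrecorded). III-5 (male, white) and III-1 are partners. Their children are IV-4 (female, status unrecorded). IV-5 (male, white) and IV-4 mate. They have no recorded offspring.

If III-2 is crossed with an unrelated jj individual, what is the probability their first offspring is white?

2/3

II-1 is white so carries J and passed j to III-1 (jj), so II-1 is Jj.
II-2 is white so carries J and passed j to III-1 (jj), so II-2 is Jj.
III-2 is a white offspring of II-1 (Jj) × II-2 (Jj), whose cross gives 1/4 JJ : 1/2 Jj : 1/4 jj; conditioning on being white, III-2 is JJ with probability 1/3, Jj with probability 2/3.
Summing over parental genotype combinations, P(offspring is white) = 1/3·1 + 2/3·1/2 = 2/3.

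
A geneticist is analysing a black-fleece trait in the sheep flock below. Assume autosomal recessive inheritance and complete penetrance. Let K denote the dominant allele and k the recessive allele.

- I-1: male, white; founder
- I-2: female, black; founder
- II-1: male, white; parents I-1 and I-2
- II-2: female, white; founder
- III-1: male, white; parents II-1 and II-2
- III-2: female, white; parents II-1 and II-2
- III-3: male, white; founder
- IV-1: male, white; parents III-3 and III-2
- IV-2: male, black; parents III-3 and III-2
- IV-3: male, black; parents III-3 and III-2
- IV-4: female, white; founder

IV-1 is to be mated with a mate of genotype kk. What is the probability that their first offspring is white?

2/3

III-3 is white so carries K and passed k to IV-2 (kk), so III-3 is Kk.
III-2 is white so carries K and passed k to IV-2 (kk), so III-2 is Kk.
IV-1 is a white offspring of III-3 (Kk) × III-2 (Kk), whose cross gives 1/4 KK : 1/2 Kk : 1/4 kk; conditioning on being white, IV-1 is KK with probability 1/3, Kk with probability 2/3.
Summing over parental genotype combinations, P(offspring is white) = 1/3·1 + 2/3·1/2 = 2/3.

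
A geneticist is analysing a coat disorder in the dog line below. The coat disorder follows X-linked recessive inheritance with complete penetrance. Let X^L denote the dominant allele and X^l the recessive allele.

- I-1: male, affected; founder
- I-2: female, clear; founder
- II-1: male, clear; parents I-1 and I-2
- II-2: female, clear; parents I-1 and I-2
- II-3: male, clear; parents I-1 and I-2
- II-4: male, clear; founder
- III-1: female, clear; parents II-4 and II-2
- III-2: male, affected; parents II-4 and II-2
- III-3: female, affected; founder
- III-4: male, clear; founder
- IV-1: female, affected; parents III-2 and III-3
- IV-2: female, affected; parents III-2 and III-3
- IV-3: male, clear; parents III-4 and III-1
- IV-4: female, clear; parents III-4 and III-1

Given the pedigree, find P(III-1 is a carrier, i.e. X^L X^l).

1/3

II-4 is clear, so II-4 is X^L Y.
II-2 is clear so carries L and received l from I-1 (X^l Y), so II-2 is X^L X^l.
Their cross gives offspring ratios 1/2 X^L X^L : 1/2 X^L X^l. Conditioning on III-1 being clear, P(X^L X^l) = 1/2 / 1 = 1/2 before taking III-1's own offspring into account.
III-4 is clear, so III-4 is X^L Y.
Now use III-1's offspring. Probability of each recorded status — clear son IV-3: 1/2 if III-1 is X^L X^l, 1 if X^L X^L. (IV-4: equally likely either way, so uninformative.)
Bayes: P(X^L X^l) = 1/2·1/2 / (1/2·1/2 + 1/2·1) = 1/3.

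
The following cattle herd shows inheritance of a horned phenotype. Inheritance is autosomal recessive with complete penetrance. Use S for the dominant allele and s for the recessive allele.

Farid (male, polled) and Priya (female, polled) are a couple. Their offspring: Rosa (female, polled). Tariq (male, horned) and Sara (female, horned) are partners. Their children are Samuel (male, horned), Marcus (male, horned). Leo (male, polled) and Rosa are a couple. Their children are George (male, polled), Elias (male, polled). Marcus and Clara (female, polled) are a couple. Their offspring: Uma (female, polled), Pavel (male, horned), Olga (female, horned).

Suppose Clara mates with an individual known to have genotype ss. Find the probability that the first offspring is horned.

Clara is polled so carries S and passed s to Pavel (ss), so Clara is Ss.
The cross gives 1/2 Ss : 1/2 ss, so P(offspring is horned) = 1/2.

1/2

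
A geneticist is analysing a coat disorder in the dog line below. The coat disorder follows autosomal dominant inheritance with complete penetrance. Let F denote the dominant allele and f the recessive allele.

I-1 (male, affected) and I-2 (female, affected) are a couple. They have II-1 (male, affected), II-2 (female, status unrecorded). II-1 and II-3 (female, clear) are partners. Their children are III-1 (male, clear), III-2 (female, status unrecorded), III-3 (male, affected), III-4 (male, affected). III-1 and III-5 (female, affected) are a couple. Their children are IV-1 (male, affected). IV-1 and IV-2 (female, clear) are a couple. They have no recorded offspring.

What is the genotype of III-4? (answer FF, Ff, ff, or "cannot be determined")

From phenotype alone, III-4 is FF or Ff.
III-4 is affected so carries F and received f from II-3 (ff), so III-4 is Ff.

Ff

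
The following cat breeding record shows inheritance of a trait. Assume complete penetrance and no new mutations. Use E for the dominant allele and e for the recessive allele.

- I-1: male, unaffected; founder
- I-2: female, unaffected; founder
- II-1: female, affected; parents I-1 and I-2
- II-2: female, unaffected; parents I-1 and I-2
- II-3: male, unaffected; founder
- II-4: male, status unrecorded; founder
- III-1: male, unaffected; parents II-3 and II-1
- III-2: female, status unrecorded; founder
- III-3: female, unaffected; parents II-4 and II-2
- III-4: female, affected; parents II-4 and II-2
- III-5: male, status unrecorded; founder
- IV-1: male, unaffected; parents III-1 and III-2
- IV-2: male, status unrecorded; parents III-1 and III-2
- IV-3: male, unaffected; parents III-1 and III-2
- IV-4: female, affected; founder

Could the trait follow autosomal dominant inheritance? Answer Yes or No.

Under autosomal dominant, II-1 (affected, female) cannot arise from I-1 (unaffected) × I-2 (unaffected).

No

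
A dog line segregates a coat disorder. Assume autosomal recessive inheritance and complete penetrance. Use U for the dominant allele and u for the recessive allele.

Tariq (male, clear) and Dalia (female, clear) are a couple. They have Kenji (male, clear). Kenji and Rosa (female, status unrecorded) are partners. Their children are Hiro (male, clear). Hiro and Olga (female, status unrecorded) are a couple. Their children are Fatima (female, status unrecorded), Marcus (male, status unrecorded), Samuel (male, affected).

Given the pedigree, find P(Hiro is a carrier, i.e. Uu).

Hiro is clear so carries U and passed u to Samuel (uu), so Hiro is Uu, giving P(Uu) = 1.

1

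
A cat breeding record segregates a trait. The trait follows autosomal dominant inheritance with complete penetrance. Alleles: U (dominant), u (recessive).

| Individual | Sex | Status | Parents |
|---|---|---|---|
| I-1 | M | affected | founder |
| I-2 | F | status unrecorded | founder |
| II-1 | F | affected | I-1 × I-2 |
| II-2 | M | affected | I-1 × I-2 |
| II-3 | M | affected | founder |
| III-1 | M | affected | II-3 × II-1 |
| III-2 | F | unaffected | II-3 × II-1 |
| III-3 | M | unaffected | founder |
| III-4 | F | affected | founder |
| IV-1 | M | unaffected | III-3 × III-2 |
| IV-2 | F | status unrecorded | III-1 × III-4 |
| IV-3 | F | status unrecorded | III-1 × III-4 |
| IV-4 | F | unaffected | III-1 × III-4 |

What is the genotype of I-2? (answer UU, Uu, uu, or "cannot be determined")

cannot be determined

I-2's phenotype is unrecorded, and no parent or child forces a single allele at both positions; consistent genotype assignments exist with I-2 as UU or Uu or uu.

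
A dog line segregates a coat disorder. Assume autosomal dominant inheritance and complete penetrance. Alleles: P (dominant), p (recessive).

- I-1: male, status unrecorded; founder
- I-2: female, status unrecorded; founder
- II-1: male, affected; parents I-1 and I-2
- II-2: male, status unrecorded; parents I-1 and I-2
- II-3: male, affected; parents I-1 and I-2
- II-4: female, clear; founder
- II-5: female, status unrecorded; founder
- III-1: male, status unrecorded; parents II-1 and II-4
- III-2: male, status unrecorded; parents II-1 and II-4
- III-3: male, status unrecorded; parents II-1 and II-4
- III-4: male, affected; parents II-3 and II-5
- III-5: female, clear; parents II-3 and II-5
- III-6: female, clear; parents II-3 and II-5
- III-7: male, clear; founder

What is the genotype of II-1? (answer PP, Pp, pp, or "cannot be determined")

cannot be determined

II-1's phenotype allows PP or Pp, and no parent or child forces a single allele at both positions; consistent genotype assignments exist with II-1 as PP or Pp.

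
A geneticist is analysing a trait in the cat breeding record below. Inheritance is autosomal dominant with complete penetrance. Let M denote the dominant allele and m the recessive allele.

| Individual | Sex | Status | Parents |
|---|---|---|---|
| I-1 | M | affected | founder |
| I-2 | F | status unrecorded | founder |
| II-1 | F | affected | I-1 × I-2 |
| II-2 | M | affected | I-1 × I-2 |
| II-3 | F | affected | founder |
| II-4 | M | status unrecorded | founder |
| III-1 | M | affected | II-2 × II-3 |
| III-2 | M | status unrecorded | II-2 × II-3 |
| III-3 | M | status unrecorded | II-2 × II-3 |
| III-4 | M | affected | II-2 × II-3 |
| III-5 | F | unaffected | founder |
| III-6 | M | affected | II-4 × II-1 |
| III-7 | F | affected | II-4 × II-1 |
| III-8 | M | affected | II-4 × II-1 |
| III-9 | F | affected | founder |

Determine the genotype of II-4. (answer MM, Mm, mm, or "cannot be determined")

cannot be determined

II-4's phenotype is unrecorded, and no parent or child forces a single allele at both positions; consistent genotype assignments exist with II-4 as MM or Mm or mm.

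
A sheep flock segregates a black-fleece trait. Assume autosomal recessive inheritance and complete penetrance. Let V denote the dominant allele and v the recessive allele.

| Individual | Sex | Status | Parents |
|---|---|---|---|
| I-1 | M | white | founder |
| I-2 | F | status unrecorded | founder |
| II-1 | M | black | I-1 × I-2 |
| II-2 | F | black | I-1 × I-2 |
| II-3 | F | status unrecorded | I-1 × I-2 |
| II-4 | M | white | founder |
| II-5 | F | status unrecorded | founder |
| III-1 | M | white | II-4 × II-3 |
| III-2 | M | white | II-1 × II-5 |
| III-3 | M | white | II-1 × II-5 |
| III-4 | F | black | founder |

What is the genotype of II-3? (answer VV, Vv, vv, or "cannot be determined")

cannot be determined

II-3's phenotype is unrecorded, and no parent or child forces a single allele at both positions; consistent genotype assignments exist with II-3 as VV or Vv or vv.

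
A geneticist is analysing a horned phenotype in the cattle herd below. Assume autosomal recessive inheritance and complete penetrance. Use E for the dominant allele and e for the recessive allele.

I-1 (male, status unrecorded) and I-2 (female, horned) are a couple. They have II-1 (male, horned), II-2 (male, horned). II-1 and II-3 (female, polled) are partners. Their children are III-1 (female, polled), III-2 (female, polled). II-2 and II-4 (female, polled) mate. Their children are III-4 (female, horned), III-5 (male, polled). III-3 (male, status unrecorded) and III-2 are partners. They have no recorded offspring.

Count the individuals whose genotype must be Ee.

Obligate heterozygotes: II-4 is polled so carries E and passed e to III-4 (ee), so II-4 is Ee; III-1 is polled so carries E and received e from II-1 (ee), so III-1 is Ee; III-2 is polled so carries E and received e from II-1 (ee), so III-2 is Ee; III-5 is polled so carries E and received e from II-2 (ee), so III-5 is Ee.
Every other individual is either homozygous by phenotype or has at least one consistent homozygous assignment, so the count is 4.

4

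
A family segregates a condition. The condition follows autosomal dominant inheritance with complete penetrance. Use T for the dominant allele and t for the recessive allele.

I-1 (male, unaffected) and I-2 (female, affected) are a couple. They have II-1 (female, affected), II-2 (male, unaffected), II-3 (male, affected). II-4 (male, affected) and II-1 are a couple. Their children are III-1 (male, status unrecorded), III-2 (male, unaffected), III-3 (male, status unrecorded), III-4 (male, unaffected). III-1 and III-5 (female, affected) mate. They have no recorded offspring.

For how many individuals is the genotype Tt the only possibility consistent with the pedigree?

4

Obligate heterozygotes: I-2 is affected so carries T and passed t to II-2 (tt), so I-2 is Tt; II-1 is affected so carries T and received t from I-1 (tt), so II-1 is Tt; II-3 is affected so carries T and received t from I-1 (tt), so II-3 is Tt; II-4 is affected so carries T and passed t to III-2 (tt), so II-4 is Tt.
Every other individual is either homozygous by phenotype or has at least one consistent homozygous assignment, so the count is 4.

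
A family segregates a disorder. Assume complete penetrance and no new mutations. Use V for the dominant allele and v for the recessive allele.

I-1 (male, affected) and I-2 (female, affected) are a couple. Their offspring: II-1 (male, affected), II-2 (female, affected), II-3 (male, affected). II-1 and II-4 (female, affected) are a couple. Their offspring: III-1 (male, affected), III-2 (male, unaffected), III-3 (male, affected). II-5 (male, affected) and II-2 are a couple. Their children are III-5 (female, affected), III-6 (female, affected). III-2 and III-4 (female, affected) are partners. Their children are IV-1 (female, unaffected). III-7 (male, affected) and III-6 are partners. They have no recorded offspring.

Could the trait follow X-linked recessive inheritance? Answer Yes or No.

No

Under X-linked recessive, III-2 (unaffected, male) cannot arise from II-1 (affected) × II-4 (affected).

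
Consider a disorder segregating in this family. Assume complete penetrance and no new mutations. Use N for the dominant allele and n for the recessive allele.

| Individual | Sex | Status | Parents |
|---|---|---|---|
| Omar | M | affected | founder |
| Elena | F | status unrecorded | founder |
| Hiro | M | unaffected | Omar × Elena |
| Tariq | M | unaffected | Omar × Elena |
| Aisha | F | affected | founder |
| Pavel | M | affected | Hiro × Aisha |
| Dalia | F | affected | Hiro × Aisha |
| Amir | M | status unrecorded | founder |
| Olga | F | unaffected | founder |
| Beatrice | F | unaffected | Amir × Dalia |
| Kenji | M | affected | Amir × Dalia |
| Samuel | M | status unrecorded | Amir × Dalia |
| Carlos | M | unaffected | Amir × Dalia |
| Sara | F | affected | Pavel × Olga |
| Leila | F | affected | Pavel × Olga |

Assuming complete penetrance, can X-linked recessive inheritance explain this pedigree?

No

Under X-linked recessive, Dalia (affected, female) cannot arise from Hiro (unaffected) × Aisha (affected).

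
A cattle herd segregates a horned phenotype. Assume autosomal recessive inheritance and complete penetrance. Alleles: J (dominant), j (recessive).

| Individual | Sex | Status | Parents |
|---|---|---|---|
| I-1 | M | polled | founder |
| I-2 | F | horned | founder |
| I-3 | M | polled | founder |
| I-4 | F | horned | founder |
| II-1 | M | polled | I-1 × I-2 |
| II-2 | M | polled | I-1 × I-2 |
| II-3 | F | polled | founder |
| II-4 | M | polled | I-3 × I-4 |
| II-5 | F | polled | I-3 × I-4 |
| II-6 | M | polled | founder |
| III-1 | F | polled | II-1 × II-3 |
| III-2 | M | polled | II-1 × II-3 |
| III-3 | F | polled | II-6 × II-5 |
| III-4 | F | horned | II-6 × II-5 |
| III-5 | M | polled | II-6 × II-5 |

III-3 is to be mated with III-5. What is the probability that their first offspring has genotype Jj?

4/9

II-6 is polled so carries J and passed j to III-4 (jj), so II-6 is Jj.
II-5 is polled so carries J and received j from I-4 (jj), so II-5 is Jj.
III-3 is a polled offspring of II-6 (Jj) × II-5 (Jj), whose cross gives 1/4 JJ : 1/2 Jj : 1/4 jj; conditioning on being polled, III-3 is JJ with probability 1/3, Jj with probability 2/3.
III-5 is a polled offspring of II-6 (Jj) × II-5 (Jj), whose cross gives 1/4 JJ : 1/2 Jj : 1/4 jj; conditioning on being polled, III-5 is JJ with probability 1/3, Jj with probability 2/3.
Summing over parental genotype combinations, P(offspring has genotype Jj) = 2/9·1/2 + 2/9·1/2 + 4/9·1/2 = 4/9.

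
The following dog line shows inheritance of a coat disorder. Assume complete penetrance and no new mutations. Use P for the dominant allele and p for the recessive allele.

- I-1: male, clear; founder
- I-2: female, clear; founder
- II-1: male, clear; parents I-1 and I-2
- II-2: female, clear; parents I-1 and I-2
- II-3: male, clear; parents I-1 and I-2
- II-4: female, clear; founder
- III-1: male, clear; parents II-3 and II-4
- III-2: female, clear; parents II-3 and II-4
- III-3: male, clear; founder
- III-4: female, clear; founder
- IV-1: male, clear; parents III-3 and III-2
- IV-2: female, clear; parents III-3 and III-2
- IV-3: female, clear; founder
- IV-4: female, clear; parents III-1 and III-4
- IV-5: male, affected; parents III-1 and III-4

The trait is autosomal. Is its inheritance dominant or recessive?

III-1 and III-4 are both clear yet have an affected child IV-5. Under dominance, an affected child requires at least one affected parent, so the trait cannot be dominant.

recessive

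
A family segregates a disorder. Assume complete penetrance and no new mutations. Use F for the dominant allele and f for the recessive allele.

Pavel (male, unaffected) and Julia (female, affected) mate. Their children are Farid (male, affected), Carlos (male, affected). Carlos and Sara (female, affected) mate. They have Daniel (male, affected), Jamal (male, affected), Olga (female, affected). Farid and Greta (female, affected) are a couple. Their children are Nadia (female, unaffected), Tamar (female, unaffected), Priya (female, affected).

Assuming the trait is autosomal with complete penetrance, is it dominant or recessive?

dominant

Farid and Greta are both affected yet have an unaffected child Nadia. Under a recessive model two affected parents are homozygous and every child would be affected, so the trait cannot be recessive.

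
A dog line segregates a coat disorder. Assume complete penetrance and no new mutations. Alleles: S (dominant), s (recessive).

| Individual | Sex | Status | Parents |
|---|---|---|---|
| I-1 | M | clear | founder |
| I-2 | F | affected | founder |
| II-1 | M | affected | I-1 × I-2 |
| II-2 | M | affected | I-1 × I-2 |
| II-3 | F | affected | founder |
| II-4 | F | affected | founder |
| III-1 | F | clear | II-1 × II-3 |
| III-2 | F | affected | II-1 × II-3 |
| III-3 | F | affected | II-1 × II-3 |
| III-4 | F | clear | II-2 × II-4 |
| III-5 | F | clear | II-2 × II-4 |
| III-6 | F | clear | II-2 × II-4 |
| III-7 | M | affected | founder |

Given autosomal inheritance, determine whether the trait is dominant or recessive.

dominant

II-1 and II-3 are both affected yet have a clear child III-1. Under a recessive model two affected parents are homozygous and every child would be affected, so the trait cannot be recessive.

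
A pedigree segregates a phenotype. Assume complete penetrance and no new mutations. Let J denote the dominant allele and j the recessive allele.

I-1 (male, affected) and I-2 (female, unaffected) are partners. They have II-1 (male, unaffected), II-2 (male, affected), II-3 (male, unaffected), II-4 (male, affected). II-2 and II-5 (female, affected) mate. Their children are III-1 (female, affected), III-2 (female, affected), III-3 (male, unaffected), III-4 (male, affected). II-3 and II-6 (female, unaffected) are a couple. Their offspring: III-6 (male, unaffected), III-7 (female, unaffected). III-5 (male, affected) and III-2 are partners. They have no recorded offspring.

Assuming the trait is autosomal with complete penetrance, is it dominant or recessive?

II-2 and II-5 are both affected yet have an unaffected child III-3. Under a recessive model two affected parents are homozygous and every child would be affected, so the trait cannot be recessive.

dominant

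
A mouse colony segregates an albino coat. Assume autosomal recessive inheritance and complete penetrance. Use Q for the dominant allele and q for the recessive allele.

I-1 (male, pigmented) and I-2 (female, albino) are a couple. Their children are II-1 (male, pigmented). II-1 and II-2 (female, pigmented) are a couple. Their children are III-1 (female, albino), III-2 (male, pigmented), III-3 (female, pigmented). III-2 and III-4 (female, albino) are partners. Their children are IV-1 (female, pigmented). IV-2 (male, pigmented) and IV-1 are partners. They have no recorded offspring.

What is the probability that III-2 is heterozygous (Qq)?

1/2

II-1 is pigmented so carries Q and received q from I-2 (qq), so II-1 is Qq.
II-2 is pigmented so carries Q and passed q to III-1 (qq), so II-2 is Qq.
Their cross gives offspring ratios 1/4 QQ : 1/2 Qq : 1/4 qq. Conditioning on III-2 being pigmented, P(Qq) = 1/2 / 3/4 = 2/3 before taking III-2's own offspring into account.
III-4 is albino, so III-4 is qq.
Now use III-2's offspring. Probability of each recorded status — pigmented daughter IV-1: 1/2 if III-2 is Qq, 1 if QQ.
Bayes: P(Qq) = 2/3·1/2 / (2/3·1/2 + 1/3·1) = 1/2.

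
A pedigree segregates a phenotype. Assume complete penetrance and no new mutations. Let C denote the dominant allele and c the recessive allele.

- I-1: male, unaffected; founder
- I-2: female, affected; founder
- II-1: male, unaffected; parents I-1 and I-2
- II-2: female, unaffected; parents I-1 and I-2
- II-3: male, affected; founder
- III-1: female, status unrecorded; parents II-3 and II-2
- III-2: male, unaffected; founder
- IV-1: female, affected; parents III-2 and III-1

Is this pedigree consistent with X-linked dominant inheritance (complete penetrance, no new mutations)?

A consistent assignment under X-linked dominant exists: I-1 X^c Y, I-2 X^C X^c, II-1 X^c Y, II-2 X^c X^c, II-3 X^C Y, III-1 X^C X^c, III-2 X^c Y, IV-1 X^C X^c.
In this assignment every recorded phenotype matches its genotype and every non-founder's genotype is obtainable from its parents' genotypes, so the pedigree is consistent.

Yes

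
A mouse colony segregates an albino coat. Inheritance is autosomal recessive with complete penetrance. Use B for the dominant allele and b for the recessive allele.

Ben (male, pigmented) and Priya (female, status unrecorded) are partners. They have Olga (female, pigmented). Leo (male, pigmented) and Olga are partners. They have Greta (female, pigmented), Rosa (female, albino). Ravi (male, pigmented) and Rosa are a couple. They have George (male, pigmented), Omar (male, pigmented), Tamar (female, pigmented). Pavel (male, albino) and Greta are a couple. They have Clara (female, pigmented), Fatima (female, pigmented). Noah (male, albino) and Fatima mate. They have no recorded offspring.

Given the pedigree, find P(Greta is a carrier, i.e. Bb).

Leo is pigmented so carries B and passed b to Rosa (bb), so Leo is Bb.
Olga is pigmented so carries B and passed b to Rosa (bb), so Olga is Bb.
Their cross gives offspring ratios 1/4 BB : 1/2 Bb : 1/4 bb. Conditioning on Greta being pigmented, P(Bb) = 1/2 / 3/4 = 2/3 before taking Greta's own offspring into account.
Pavel is albino, so Pavel is bb.
Now use Greta's offspring. Probability of each recorded status — pigmented daughter Clara: 1/2 if Greta is Bb, 1 if BB; pigmented daughter Fatima: 1/2 if Greta is Bb, 1 if BB.
Bayes: P(Bb) = 2/3·1/4 / (2/3·1/4 + 1/3·1) = 1/3.

1/3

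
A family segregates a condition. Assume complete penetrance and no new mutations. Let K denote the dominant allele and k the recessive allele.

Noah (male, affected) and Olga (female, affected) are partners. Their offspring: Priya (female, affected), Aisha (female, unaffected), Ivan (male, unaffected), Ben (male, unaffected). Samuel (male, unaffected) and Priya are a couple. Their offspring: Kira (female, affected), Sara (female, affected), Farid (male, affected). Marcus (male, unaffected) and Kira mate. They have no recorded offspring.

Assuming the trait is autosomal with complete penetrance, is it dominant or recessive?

dominant

Noah and Olga are both affected yet have an unaffected child Aisha. Under a recessive model two affected parents are homozygous and every child would be affected, so the trait cannot be recessive.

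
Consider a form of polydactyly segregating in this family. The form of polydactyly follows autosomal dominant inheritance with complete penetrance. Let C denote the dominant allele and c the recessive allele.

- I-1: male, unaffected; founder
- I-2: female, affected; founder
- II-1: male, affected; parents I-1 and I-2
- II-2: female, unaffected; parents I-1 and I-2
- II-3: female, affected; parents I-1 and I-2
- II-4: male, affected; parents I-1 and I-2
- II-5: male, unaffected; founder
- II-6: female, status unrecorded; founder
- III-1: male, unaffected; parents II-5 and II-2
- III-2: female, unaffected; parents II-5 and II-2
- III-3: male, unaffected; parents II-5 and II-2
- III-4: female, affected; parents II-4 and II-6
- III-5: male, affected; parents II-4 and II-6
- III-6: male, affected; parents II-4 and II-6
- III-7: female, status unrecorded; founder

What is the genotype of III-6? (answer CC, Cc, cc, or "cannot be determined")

cannot be determined

III-6's phenotype allows CC or Cc, and no parent or child forces a single allele at both positions; consistent genotype assignments exist with III-6 as CC or Cc.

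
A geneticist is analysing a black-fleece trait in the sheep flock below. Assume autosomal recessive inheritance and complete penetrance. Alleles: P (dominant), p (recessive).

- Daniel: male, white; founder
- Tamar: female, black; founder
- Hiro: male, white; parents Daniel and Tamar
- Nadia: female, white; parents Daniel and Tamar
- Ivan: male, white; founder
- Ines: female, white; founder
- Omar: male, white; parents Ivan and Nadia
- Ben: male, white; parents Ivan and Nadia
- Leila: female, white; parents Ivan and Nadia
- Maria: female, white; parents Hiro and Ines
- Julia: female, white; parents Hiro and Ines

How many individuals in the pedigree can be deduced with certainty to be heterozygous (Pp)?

Obligate heterozygotes: Hiro is white so carries P and received p from Tamar (pp), so Hiro is Pp; Nadia is white so carries P and received p from Tamar (pp), so Nadia is Pp.
Every other individual is either homozygous by phenotype or has at least one consistent homozygous assignment, so the count is 2.

2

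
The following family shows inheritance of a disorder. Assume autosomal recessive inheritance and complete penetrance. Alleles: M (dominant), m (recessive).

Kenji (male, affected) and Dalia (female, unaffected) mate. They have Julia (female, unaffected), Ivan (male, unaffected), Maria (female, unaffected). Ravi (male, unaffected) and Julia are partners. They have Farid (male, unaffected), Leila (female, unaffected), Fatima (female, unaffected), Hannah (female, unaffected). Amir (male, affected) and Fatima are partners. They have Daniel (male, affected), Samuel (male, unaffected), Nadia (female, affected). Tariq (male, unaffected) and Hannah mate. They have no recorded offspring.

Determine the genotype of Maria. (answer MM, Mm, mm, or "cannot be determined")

From phenotype alone, Maria is MM or Mm.
Maria is unaffected so carries M and received m from Kenji (mm), so Maria is Mm.

Mm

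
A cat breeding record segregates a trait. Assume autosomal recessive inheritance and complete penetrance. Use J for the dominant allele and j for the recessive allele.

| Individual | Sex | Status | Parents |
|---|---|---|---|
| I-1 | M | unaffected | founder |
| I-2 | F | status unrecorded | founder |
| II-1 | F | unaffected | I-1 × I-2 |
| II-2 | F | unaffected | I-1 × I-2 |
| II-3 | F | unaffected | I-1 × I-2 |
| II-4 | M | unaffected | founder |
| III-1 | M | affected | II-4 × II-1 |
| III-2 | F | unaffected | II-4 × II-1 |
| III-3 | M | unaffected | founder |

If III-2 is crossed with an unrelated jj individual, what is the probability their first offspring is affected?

II-4 is unaffected so carries J and passed j to III-1 (jj), so II-4 is Jj.
II-1 is unaffected so carries J and passed j to III-1 (jj), so II-1 is Jj.
III-2 is an unaffected offspring of II-4 (Jj) × II-1 (Jj), whose cross gives 1/4 JJ : 1/2 Jj : 1/4 jj; conditioning on being unaffected, III-2 is JJ with probability 1/3, Jj with probability 2/3.
Summing over parental genotype combinations, P(offspring is affected) = 2/3·1/2 = 1/3.

1/3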